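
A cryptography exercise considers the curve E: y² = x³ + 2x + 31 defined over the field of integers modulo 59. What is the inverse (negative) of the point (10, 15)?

(10, 44)

-(10, 15) = (10, -15 mod 59) = (10, 44).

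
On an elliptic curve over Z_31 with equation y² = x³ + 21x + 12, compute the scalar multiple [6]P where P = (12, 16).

O

Double-and-add on 6 = (110)₂. Start with P = (12, 16) for the leading 1-bit.
double: tangent at (12, 16): λ = (3·12² + 21)/(2·16) ≡ 19/1. 1⁻¹ ≡ 1 (mod 31), so λ ≡ 19·1 ≡ 19.
  x = λ² - 12 - 12 = 361 - 24 ≡ 27; y = λ·(12 - 27) - 16 ≡ 9. → (27, 9)
add P: (27, 9) + (12, 16). λ = (16 - 9)/(12 - 27) ≡ 7/16 mod 31. 16⁻¹ ≡ 2 (mod 31) since 16·2 = 32 ≡ 1, so λ ≡ 14.
  x = λ² - 27 - 12 = 196 - 39 ≡ 2; y = λ·(27 - 2) - 9 ≡ 0. → (2, 0)
double: (2, 0) + (2, 0): same x and y₁ ≡ -y₂, so the sum is O.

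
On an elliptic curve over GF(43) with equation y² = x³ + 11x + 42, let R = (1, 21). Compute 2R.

tangent at (1, 21): λ = (3·1² + 11)/(2·21) ≡ 14/42. 42⁻¹ ≡ 42 (mod 43), so λ ≡ 14·42 ≡ 29.
  x = λ² - 1 - 1 = 841 - 2 ≡ 22; y = λ·(1 - 22) - 21 ≡ 15. → (22, 15)

(22, 15)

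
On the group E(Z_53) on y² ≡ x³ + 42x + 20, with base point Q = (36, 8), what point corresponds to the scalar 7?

(36, 8)

Double-and-add on 7 = (111)₂. Start with Q = (36, 8) for the leading 1-bit.
double: tangent at (36, 8): λ = (3·36² + 42)/(2·8) ≡ 8/16. 16⁻¹ ≡ 10 (mod 53), so λ ≡ 8·10 ≡ 27.
  x = λ² - 36 - 36 = 729 - 72 ≡ 21; y = λ·(36 - 21) - 8 ≡ 26. → (21, 26)
add Q: (21, 26) + (36, 8). λ = (8 - 26)/(36 - 21) ≡ 35/15 mod 53. 15⁻¹ ≡ 46 (mod 53) since 15·46 = 690 ≡ 1, so λ ≡ 20.
  x = λ² - 21 - 36 = 400 - 57 ≡ 25; y = λ·(21 - 25) - 26 ≡ 0. → (25, 0)
double: (25, 0) + (25, 0): same x and y₁ ≡ -y₂, so the sum is the point at infinity.
add Q: the point at infinity + (36, 8) = (36, 8) (identity).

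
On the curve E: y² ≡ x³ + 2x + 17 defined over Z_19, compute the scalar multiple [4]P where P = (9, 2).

Double-and-add on 4 = (100)₂. Start with P = (9, 2) for the leading 1-bit.
double: tangent at (9, 2): λ = (3·9² + 2)/(2·2) ≡ 17/4. 4⁻¹ ≡ 5 (mod 19), so λ ≡ 17·5 ≡ 9.
  x = λ² - 9 - 9 = 81 - 18 ≡ 6; y = λ·(9 - 6) - 2 ≡ 6. → (6, 6)
double: tangent at (6, 6): λ = (3·6² + 2)/(2·6) ≡ 15/12. 12⁻¹ ≡ 8 (mod 19), so λ ≡ 15·8 ≡ 6.
  x = λ² - 6 - 6 = 36 - 12 ≡ 5; y = λ·(6 - 5) - 6 ≡ 0. → (5, 0)

(5, 0)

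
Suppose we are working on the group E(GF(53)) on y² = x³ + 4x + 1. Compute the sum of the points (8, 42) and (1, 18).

(6, 33)

(8, 42) + (1, 18). λ = (18 - 42)/(1 - 8) ≡ 29/46 mod 53. 46⁻¹ ≡ 15 (mod 53) since 46·15 = 690 ≡ 1, so λ ≡ 11.
  x = λ² - 8 - 1 = 121 - 9 ≡ 6; y = λ·(8 - 6) - 42 ≡ 33. → (6, 33)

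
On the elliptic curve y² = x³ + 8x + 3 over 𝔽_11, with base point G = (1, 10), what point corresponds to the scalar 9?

Repeated addition: build up to 9G.
2G: tangent at (1, 10): λ = (3·1² + 8)/(2·10) ≡ 0/9. 9⁻¹ ≡ 5 (mod 11), so λ ≡ 0·5 ≡ 0.
  x = λ² - 1 - 1 = 0 - 2 ≡ 9; y = λ·(1 - 9) - 10 ≡ 1. → (9, 1)
3G: (9, 1) + (1, 10). λ = (10 - 1)/(1 - 9) ≡ 9/3 mod 11. 3⁻¹ ≡ 4 (mod 11) since 3·4 = 12 ≡ 1, so λ ≡ 3.
  x = λ² - 9 - 1 = 9 - 10 ≡ 10; y = λ·(9 - 10) - 1 ≡ 7. → (10, 7)
4G: (10, 7) + (1, 10). λ = (10 - 7)/(1 - 10) ≡ 3/2 mod 11. 2⁻¹ ≡ 6 (mod 11), so λ ≡ 7.
  x = λ² - 10 - 1 = 49 - 11 ≡ 5; y = λ·(10 - 5) - 7 ≡ 6. → (5, 6)
5G: (5, 6) + (1, 10). λ = (10 - 6)/(1 - 5) ≡ 4/7 mod 11. 7⁻¹ ≡ 8 (mod 11), so λ ≡ 10.
  x = λ² - 5 - 1 = 100 - 6 ≡ 6; y = λ·(5 - 6) - 6 ≡ 6. → (6, 6)
6G: (6, 6) + (1, 10). λ = (10 - 6)/(1 - 6) ≡ 4/6 mod 11. 6⁻¹ ≡ 2 (mod 11) since 6·2 = 12 ≡ 1, so λ ≡ 8.
  x = λ² - 6 - 1 = 64 - 7 ≡ 2; y = λ·(6 - 2) - 6 ≡ 4. → (2, 4)
7G: (2, 4) + (1, 10). λ = (10 - 4)/(1 - 2) ≡ 6/10 mod 11. 10⁻¹ ≡ 10 (mod 11), so λ ≡ 5.
  x = λ² - 2 - 1 = 25 - 3 ≡ 0; y = λ·(2 - 0) - 4 ≡ 6. → (0, 6)
8G: (0, 6) + (1, 10). λ = (10 - 6)/(1 - 0) ≡ 4/1 mod 11. 1⁻¹ ≡ 1 (mod 11), so λ ≡ 4.
  x = λ² - 0 - 1 = 16 - 1 ≡ 4; y = λ·(0 - 4) - 6 ≡ 0. → (4, 0)
9G: (4, 0) + (1, 10). λ = (10 - 0)/(1 - 4) ≡ 10/8 mod 11. 8⁻¹ ≡ 7 (mod 11) since 8·7 = 56 ≡ 1, so λ ≡ 4.
  x = λ² - 4 - 1 = 16 - 5 ≡ 0; y = λ·(4 - 0) - 0 ≡ 5. → (0, 5)

(0, 5)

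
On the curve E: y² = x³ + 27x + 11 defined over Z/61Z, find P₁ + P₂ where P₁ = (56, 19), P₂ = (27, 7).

(56, 19) + (27, 7). λ = (7 - 19)/(27 - 56) ≡ 49/32 mod 61. 32⁻¹ ≡ 21 (mod 61), so λ ≡ 53.
  x = λ² - 56 - 27 = 2809 - 83 ≡ 42; y = λ·(56 - 42) - 19 ≡ 52. → (42, 52)

(42, 52)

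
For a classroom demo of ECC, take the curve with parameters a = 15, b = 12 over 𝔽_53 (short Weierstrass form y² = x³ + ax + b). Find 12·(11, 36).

O

Write P = (11, 36).
Double-and-add on 12 = (1100)₂. Start with P = (11, 36) for the leading 1-bit.
double: tangent at (11, 36): λ = (3·11² + 15)/(2·36) ≡ 7/19. 19⁻¹ ≡ 14 (mod 53), so λ ≡ 7·14 ≡ 45.
  x = λ² - 11 - 11 = 2025 - 22 ≡ 42; y = λ·(11 - 42) - 36 ≡ 0. → (42, 0)
add P: (42, 0) + (11, 36). λ = (36 - 0)/(11 - 42) ≡ 36/22 mod 53. 22⁻¹ ≡ 41 (mod 53), so λ ≡ 45.
  x = λ² - 42 - 11 = 2025 - 53 ≡ 11; y = λ·(42 - 11) - 0 ≡ 17. → (11, 17)
double: tangent at (11, 17): λ = (3·11² + 15)/(2·17) ≡ 7/34. 34⁻¹ ≡ 39 (mod 53) since 34·39 = 1326 ≡ 1, so λ ≡ 7·39 ≡ 8.
  x = λ² - 11 - 11 = 64 - 22 ≡ 42; y = λ·(11 - 42) - 17 ≡ 0. → (42, 0)
double: (42, 0) + (42, 0): same x and y₁ ≡ -y₂, so the sum is 𝒪.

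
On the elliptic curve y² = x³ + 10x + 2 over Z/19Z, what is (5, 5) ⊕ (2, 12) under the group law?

(9, 17)

(5, 5) + (2, 12). λ = (12 - 5)/(2 - 5) ≡ 7/16 mod 19. 16⁻¹ ≡ 6 (mod 19), so λ ≡ 4.
  x = λ² - 5 - 2 = 16 - 7 ≡ 9; y = λ·(5 - 9) - 5 ≡ 17. → (9, 17)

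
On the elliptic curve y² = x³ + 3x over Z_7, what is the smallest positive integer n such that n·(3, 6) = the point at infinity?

2P: tangent at (3, 6): λ = (3·3² + 3)/(2·6) ≡ 2/5. 5⁻¹ ≡ 3 (mod 7), so λ ≡ 2·3 ≡ 6.
  x = λ² - 3 - 3 = 36 - 6 ≡ 2; y = λ·(3 - 2) - 6 ≡ 0. → (2, 0)
3P: (2, 0) + (3, 6). λ = (6 - 0)/(3 - 2) ≡ 6/1 mod 7. 1⁻¹ ≡ 1 (mod 7), so λ ≡ 6.
  x = λ² - 2 - 3 = 36 - 5 ≡ 3; y = λ·(2 - 3) - 0 ≡ 1. → (3, 1)
4P: (3, 1) + (3, 6): same x and y₁ ≡ -y₂, so the sum is the point at infinity.
4P = the point at infinity, so the order is 4.

4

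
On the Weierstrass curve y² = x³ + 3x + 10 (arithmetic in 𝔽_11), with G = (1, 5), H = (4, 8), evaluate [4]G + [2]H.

First 4G:
Double-and-add on 4 = (100)₂. Start with G = (1, 5) for the leading 1-bit.
double: tangent at (1, 5): λ = (3·1² + 3)/(2·5) ≡ 6/10. 10⁻¹ ≡ 10 (mod 11) since 10·10 = 100 ≡ 1, so λ ≡ 6·10 ≡ 5.
  x = λ² - 1 - 1 = 25 - 2 ≡ 1; y = λ·(1 - 1) - 5 ≡ 6. → (1, 6)
double: tangent at (1, 6): λ = (3·1² + 3)/(2·6) ≡ 6/1. 1⁻¹ ≡ 1 (mod 11), so λ ≡ 6·1 ≡ 6.
  x = λ² - 1 - 1 = 36 - 2 ≡ 1; y = λ·(1 - 1) - 6 ≡ 5. → (1, 5)
4G = (1, 5).
Next 2H:
Repeated addition: build up to 2H.
2H: tangent at (4, 8): λ = (3·4² + 3)/(2·8) ≡ 7/5. 5⁻¹ ≡ 9 (mod 11), so λ ≡ 7·9 ≡ 8.
  x = λ² - 4 - 4 = 64 - 8 ≡ 1; y = λ·(4 - 1) - 8 ≡ 5. → (1, 5)
2H = (1, 5).
Finally 4G + 2H:
tangent at (1, 5): λ = (3·1² + 3)/(2·5) ≡ 6/10. 10⁻¹ ≡ 10 (mod 11), so λ ≡ 6·10 ≡ 5.
  x = λ² - 1 - 1 = 25 - 2 ≡ 1; y = λ·(1 - 1) - 5 ≡ 6. → (1, 6)

(1, 6)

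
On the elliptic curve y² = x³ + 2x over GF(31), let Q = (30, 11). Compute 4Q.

(4, 17)

Repeated addition: build up to 4Q.
2Q: tangent at (30, 11): λ = (3·30² + 2)/(2·11) ≡ 5/22. 22⁻¹ ≡ 24 (mod 31) since 22·24 = 528 ≡ 1, so λ ≡ 5·24 ≡ 27.
  x = λ² - 30 - 30 = 729 - 60 ≡ 18; y = λ·(30 - 18) - 11 ≡ 3. → (18, 3)
3Q: (18, 3) + (30, 11). λ = (11 - 3)/(30 - 18) ≡ 8/12 mod 31. 12⁻¹ ≡ 13 (mod 31) since 12·13 = 156 ≡ 1, so λ ≡ 11.
  x = λ² - 18 - 30 = 121 - 48 ≡ 11; y = λ·(18 - 11) - 3 ≡ 12. → (11, 12)
4Q: (11, 12) + (30, 11). λ = (11 - 12)/(30 - 11) ≡ 30/19 mod 31. 19⁻¹ ≡ 18 (mod 31) since 19·18 = 342 ≡ 1, so λ ≡ 13.
  x = λ² - 11 - 30 = 169 - 41 ≡ 4; y = λ·(11 - 4) - 12 ≡ 17. → (4, 17)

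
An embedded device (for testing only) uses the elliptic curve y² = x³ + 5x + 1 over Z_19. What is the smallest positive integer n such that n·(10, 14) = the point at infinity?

8

2P: tangent at (10, 14): λ = (3·10² + 5)/(2·14) ≡ 1/9. 9⁻¹ ≡ 17 (mod 19) since 9·17 = 153 ≡ 1, so λ ≡ 1·17 ≡ 17.
  x = λ² - 10 - 10 = 289 - 20 ≡ 3; y = λ·(10 - 3) - 14 ≡ 10. → (3, 10)
3P: (3, 10) + (10, 14). λ = (14 - 10)/(10 - 3) ≡ 4/7 mod 19. 7⁻¹ ≡ 11 (mod 19), so λ ≡ 6.
  x = λ² - 3 - 10 = 36 - 13 ≡ 4; y = λ·(3 - 4) - 10 ≡ 3. → (4, 3)
4P: (4, 3) + (10, 14). λ = (14 - 3)/(10 - 4) ≡ 11/6 mod 19. 6⁻¹ ≡ 16 (mod 19) since 6·16 = 96 ≡ 1, so λ ≡ 5.
  x = λ² - 4 - 10 = 25 - 14 ≡ 11; y = λ·(4 - 11) - 3 ≡ 0. → (11, 0)
5P: (11, 0) + (10, 14). λ = (14 - 0)/(10 - 11) ≡ 14/18 mod 19. 18⁻¹ ≡ 18 (mod 19), so λ ≡ 5.
  x = λ² - 11 - 10 = 25 - 21 ≡ 4; y = λ·(11 - 4) - 0 ≡ 16. → (4, 16)
6P: (4, 16) + (10, 14). λ = (14 - 16)/(10 - 4) ≡ 17/6 mod 19. 6⁻¹ ≡ 16 (mod 19), so λ ≡ 6.
  x = λ² - 4 - 10 = 36 - 14 ≡ 3; y = λ·(4 - 3) - 16 ≡ 9. → (3, 9)
7P: (3, 9) + (10, 14). λ = (14 - 9)/(10 - 3) ≡ 5/7 mod 19. 7⁻¹ ≡ 11 (mod 19) since 7·11 = 77 ≡ 1, so λ ≡ 17.
  x = λ² - 3 - 10 = 289 - 13 ≡ 10; y = λ·(3 - 10) - 9 ≡ 5. → (10, 5)
8P: (10, 5) + (10, 14): same x and y₁ ≡ -y₂, so the sum is the point at infinity.
8P = the point at infinity, so the order is 8.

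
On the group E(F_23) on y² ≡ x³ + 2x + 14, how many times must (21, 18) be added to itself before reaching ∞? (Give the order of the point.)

9

2P: tangent at (21, 18): λ = (3·21² + 2)/(2·18) ≡ 14/13. 13⁻¹ ≡ 16 (mod 23), so λ ≡ 14·16 ≡ 17.
  x = λ² - 21 - 21 = 289 - 42 ≡ 17; y = λ·(21 - 17) - 18 ≡ 4. → (17, 4)
3P: (17, 4) + (21, 18). λ = (18 - 4)/(21 - 17) ≡ 14/4 mod 23. 4⁻¹ ≡ 6 (mod 23), so λ ≡ 15.
  x = λ² - 17 - 21 = 225 - 38 ≡ 3; y = λ·(17 - 3) - 4 ≡ 22. → (3, 22)
4P: (3, 22) + (21, 18). λ = (18 - 22)/(21 - 3) ≡ 19/18 mod 23. 18⁻¹ ≡ 9 (mod 23) since 18·9 = 162 ≡ 1, so λ ≡ 10.
  x = λ² - 3 - 21 = 100 - 24 ≡ 7; y = λ·(3 - 7) - 22 ≡ 7. → (7, 7)
5P: (7, 7) + (21, 18). λ = (18 - 7)/(21 - 7) ≡ 11/14 mod 23. 14⁻¹ ≡ 5 (mod 23), so λ ≡ 9.
  x = λ² - 7 - 21 = 81 - 28 ≡ 7; y = λ·(7 - 7) - 7 ≡ 16. → (7, 16)
6P: (7, 16) + (21, 18). λ = (18 - 16)/(21 - 7) ≡ 2/14 mod 23. 14⁻¹ ≡ 5 (mod 23) since 14·5 = 70 ≡ 1, so λ ≡ 10.
  x = λ² - 7 - 21 = 100 - 28 ≡ 3; y = λ·(7 - 3) - 16 ≡ 1. → (3, 1)
7P: (3, 1) + (21, 18). λ = (18 - 1)/(21 - 3) ≡ 17/18 mod 23. 18⁻¹ ≡ 9 (mod 23) since 18·9 = 162 ≡ 1, so λ ≡ 15.
  x = λ² - 3 - 21 = 225 - 24 ≡ 17; y = λ·(3 - 17) - 1 ≡ 19. → (17, 19)
8P: (17, 19) + (21, 18). λ = (18 - 19)/(21 - 17) ≡ 22/4 mod 23. 4⁻¹ ≡ 6 (mod 23), so λ ≡ 17.
  x = λ² - 17 - 21 = 289 - 38 ≡ 21; y = λ·(17 - 21) - 19 ≡ 5. → (21, 5)
9P: (21, 5) + (21, 18): same x and y₁ ≡ -y₂, so the sum is ∞.
9P = ∞, so the order is 9.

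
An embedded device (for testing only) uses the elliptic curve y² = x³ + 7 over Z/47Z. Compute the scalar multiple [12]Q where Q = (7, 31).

Double-and-add on 12 = (1100)₂. Start with Q = (7, 31) for the leading 1-bit.
double: tangent at (7, 31): λ = (3·7² + 0)/(2·31) ≡ 6/15. 15⁻¹ ≡ 22 (mod 47), so λ ≡ 6·22 ≡ 38.
  x = λ² - 7 - 7 = 1444 - 14 ≡ 20; y = λ·(7 - 20) - 31 ≡ 39. → (20, 39)
add Q: (20, 39) + (7, 31). λ = (31 - 39)/(7 - 20) ≡ 39/34 mod 47. 34⁻¹ ≡ 18 (mod 47), so λ ≡ 44.
  x = λ² - 20 - 7 = 1936 - 27 ≡ 29; y = λ·(20 - 29) - 39 ≡ 35. → (29, 35)
double: tangent at (29, 35): λ = (3·29² + 0)/(2·35) ≡ 32/23. 23⁻¹ ≡ 45 (mod 47) since 23·45 = 1035 ≡ 1, so λ ≡ 32·45 ≡ 30.
  x = λ² - 29 - 29 = 900 - 58 ≡ 43; y = λ·(29 - 43) - 35 ≡ 15. → (43, 15)
double: tangent at (43, 15): λ = (3·43² + 0)/(2·15) ≡ 1/30. 30⁻¹ ≡ 11 (mod 47), so λ ≡ 1·11 ≡ 11.
  x = λ² - 43 - 43 = 121 - 86 ≡ 35; y = λ·(43 - 35) - 15 ≡ 26. → (35, 26)

(35, 26)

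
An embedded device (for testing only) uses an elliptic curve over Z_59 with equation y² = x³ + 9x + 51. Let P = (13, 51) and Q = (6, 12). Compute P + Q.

(13, 51) + (6, 12). λ = (12 - 51)/(6 - 13) ≡ 20/52 mod 59. 52⁻¹ ≡ 42 (mod 59) since 52·42 = 2184 ≡ 1, so λ ≡ 14.
  x = λ² - 13 - 6 = 196 - 19 ≡ 0; y = λ·(13 - 0) - 51 ≡ 13. → (0, 13)

(0, 13)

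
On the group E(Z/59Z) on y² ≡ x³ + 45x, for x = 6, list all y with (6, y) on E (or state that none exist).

none

x³ + 45x + 0 = 486 ≡ 14 (mod 59).
14 is a non-residue mod 59; no y exists.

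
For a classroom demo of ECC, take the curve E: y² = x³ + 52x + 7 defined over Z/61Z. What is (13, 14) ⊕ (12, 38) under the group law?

(2, 27)

(13, 14) + (12, 38). λ = (38 - 14)/(12 - 13) ≡ 24/60 mod 61. 60⁻¹ ≡ 60 (mod 61) since 60·60 = 3600 ≡ 1, so λ ≡ 37.
  x = λ² - 13 - 12 = 1369 - 25 ≡ 2; y = λ·(13 - 2) - 14 ≡ 27. → (2, 27)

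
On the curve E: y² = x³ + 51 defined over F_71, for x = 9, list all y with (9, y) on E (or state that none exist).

x³ + 0x + 51 = 780 ≡ 70 (mod 71).
70 is a non-residue mod 71; no y exists.

none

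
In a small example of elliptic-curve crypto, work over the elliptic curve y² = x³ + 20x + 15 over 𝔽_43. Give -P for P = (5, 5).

-(5, 5) = (5, -5 mod 43) = (5, 38).

(5, 38)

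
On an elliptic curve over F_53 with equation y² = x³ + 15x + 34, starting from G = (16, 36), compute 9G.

Double-and-add on 9 = (1001)₂. Start with G = (16, 36) for the leading 1-bit.
double: tangent at (16, 36): λ = (3·16² + 15)/(2·36) ≡ 41/19. 19⁻¹ ≡ 14 (mod 53) since 19·14 = 266 ≡ 1, so λ ≡ 41·14 ≡ 44.
  x = λ² - 16 - 16 = 1936 - 32 ≡ 49; y = λ·(16 - 49) - 36 ≡ 49. → (49, 49)
double: tangent at (49, 49): λ = (3·49² + 15)/(2·49) ≡ 10/45. 45⁻¹ ≡ 33 (mod 53), so λ ≡ 10·33 ≡ 12.
  x = λ² - 49 - 49 = 144 - 98 ≡ 46; y = λ·(49 - 46) - 49 ≡ 40. → (46, 40)
double: tangent at (46, 40): λ = (3·46² + 15)/(2·40) ≡ 3/27. 27⁻¹ ≡ 2 (mod 53), so λ ≡ 3·2 ≡ 6.
  x = λ² - 46 - 46 = 36 - 92 ≡ 50; y = λ·(46 - 50) - 40 ≡ 42. → (50, 42)
add G: (50, 42) + (16, 36). λ = (36 - 42)/(16 - 50) ≡ 47/19 mod 53. 19⁻¹ ≡ 14 (mod 53) since 19·14 = 266 ≡ 1, so λ ≡ 22.
  x = λ² - 50 - 16 = 484 - 66 ≡ 47; y = λ·(50 - 47) - 42 ≡ 24. → (47, 24)

(47, 24)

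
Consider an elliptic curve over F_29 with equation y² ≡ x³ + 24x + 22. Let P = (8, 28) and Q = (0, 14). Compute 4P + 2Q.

First 4P:
Repeated addition: build up to 4P.
2P: tangent at (8, 28): λ = (3·8² + 24)/(2·28) ≡ 13/27. 27⁻¹ ≡ 14 (mod 29), so λ ≡ 13·14 ≡ 8.
  x = λ² - 8 - 8 = 64 - 16 ≡ 19; y = λ·(8 - 19) - 28 ≡ 0. → (19, 0)
3P: (19, 0) + (8, 28). λ = (28 - 0)/(8 - 19) ≡ 28/18 mod 29. 18⁻¹ ≡ 21 (mod 29), so λ ≡ 8.
  x = λ² - 19 - 8 = 64 - 27 ≡ 8; y = λ·(19 - 8) - 0 ≡ 1. → (8, 1)
4P: (8, 1) + (8, 28): same x and y₁ ≡ -y₂, so the sum is the point at infinity.
4P = the point at infinity.
Next 2Q:
Repeated addition: build up to 2Q.
2Q: tangent at (0, 14): λ = (3·0² + 24)/(2·14) ≡ 24/28. 28⁻¹ ≡ 28 (mod 29) since 28·28 = 784 ≡ 1, so λ ≡ 24·28 ≡ 5.
  x = λ² - 0 - 0 = 25 - 0 ≡ 25; y = λ·(0 - 25) - 14 ≡ 6. → (25, 6)
2Q = (25, 6).
Finally 4P + 2Q:
the point at infinity + (25, 6) = (25, 6) (identity).

(25, 6)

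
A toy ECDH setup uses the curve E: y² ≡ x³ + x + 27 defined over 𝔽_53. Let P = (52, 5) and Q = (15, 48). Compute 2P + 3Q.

(22, 37)

First 2P:
Repeated addition: build up to 2P.
2P: tangent at (52, 5): λ = (3·52² + 1)/(2·5) ≡ 4/10. 10⁻¹ ≡ 16 (mod 53) since 10·16 = 160 ≡ 1, so λ ≡ 4·16 ≡ 11.
  x = λ² - 52 - 52 = 121 - 104 ≡ 17; y = λ·(52 - 17) - 5 ≡ 9. → (17, 9)
2P = (17, 9).
Next 3Q:
Repeated addition: build up to 3Q.
2Q: tangent at (15, 48): λ = (3·15² + 1)/(2·48) ≡ 40/43. 43⁻¹ ≡ 37 (mod 53), so λ ≡ 40·37 ≡ 49.
  x = λ² - 15 - 15 = 2401 - 30 ≡ 39; y = λ·(15 - 39) - 48 ≡ 48. → (39, 48)
3Q: (39, 48) + (15, 48). λ = (48 - 48)/(15 - 39) ≡ 0/29 mod 53. 29⁻¹ ≡ 11 (mod 53), so λ ≡ 0.
  x = λ² - 39 - 15 = 0 - 54 ≡ 52; y = λ·(39 - 52) - 48 ≡ 5. → (52, 5)
3Q = (52, 5).
Finally 2P + 3Q:
(17, 9) + (52, 5). λ = (5 - 9)/(52 - 17) ≡ 49/35 mod 53. 35⁻¹ ≡ 50 (mod 53), so λ ≡ 12.
  x = λ² - 17 - 52 = 144 - 69 ≡ 22; y = λ·(17 - 22) - 9 ≡ 37. → (22, 37)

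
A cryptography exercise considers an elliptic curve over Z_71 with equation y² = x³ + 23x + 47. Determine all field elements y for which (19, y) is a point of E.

32, 39

x³ + 23x + 47 = 7343 ≡ 30 (mod 71).
Square roots of 30 mod 71: 32 and 39 (since 32² = 1024 ≡ 30).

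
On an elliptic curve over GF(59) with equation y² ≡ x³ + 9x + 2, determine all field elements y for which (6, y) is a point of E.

6, 53

x³ + 9x + 2 = 272 ≡ 36 (mod 59).
Square roots of 36 mod 59: 6 and 53 (since 6² = 36 ≡ 36).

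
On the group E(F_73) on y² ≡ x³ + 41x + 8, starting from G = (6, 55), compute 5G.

Double-and-add on 5 = (101)₂. Start with G = (6, 55) for the leading 1-bit.
double: tangent at (6, 55): λ = (3·6² + 41)/(2·55) ≡ 3/37. 37⁻¹ ≡ 2 (mod 73) since 37·2 = 74 ≡ 1, so λ ≡ 3·2 ≡ 6.
  x = λ² - 6 - 6 = 36 - 12 ≡ 24; y = λ·(6 - 24) - 55 ≡ 56. → (24, 56)
double: tangent at (24, 56): λ = (3·24² + 41)/(2·56) ≡ 17/39. 39⁻¹ ≡ 15 (mod 73), so λ ≡ 17·15 ≡ 36.
  x = λ² - 24 - 24 = 1296 - 48 ≡ 7; y = λ·(24 - 7) - 56 ≡ 45. → (7, 45)
add G: (7, 45) + (6, 55). λ = (55 - 45)/(6 - 7) ≡ 10/72 mod 73. 72⁻¹ ≡ 72 (mod 73) since 72·72 = 5184 ≡ 1, so λ ≡ 63.
  x = λ² - 7 - 6 = 3969 - 13 ≡ 14; y = λ·(7 - 14) - 45 ≡ 25. → (14, 25)

(14, 25)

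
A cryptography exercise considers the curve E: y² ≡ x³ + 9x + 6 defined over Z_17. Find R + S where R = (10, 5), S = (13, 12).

(7, 2)

(10, 5) + (13, 12). λ = (12 - 5)/(13 - 10) ≡ 7/3 mod 17. 3⁻¹ ≡ 6 (mod 17), so λ ≡ 8.
  x = λ² - 10 - 13 = 64 - 23 ≡ 7; y = λ·(10 - 7) - 5 ≡ 2. → (7, 2)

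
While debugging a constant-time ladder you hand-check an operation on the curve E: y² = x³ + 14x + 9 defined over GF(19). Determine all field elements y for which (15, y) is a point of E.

none

x³ + 14x + 9 = 3594 ≡ 3 (mod 19).
3 is a non-residue mod 19; no y exists.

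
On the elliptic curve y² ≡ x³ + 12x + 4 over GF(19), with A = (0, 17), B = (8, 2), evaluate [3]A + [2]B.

First 3A:
Repeated addition: build up to 3A.
2A: tangent at (0, 17): λ = (3·0² + 12)/(2·17) ≡ 12/15. 15⁻¹ ≡ 14 (mod 19), so λ ≡ 12·14 ≡ 16.
  x = λ² - 0 - 0 = 256 - 0 ≡ 9; y = λ·(0 - 9) - 17 ≡ 10. → (9, 10)
3A: (9, 10) + (0, 17). λ = (17 - 10)/(0 - 9) ≡ 7/10 mod 19. 10⁻¹ ≡ 2 (mod 19), so λ ≡ 14.
  x = λ² - 9 - 0 = 196 - 9 ≡ 16; y = λ·(9 - 16) - 10 ≡ 6. → (16, 6)
3A = (16, 6).
Next 2B:
Repeated addition: build up to 2B.
2B: tangent at (8, 2): λ = (3·8² + 12)/(2·2) ≡ 14/4. 4⁻¹ ≡ 5 (mod 19) since 4·5 = 20 ≡ 1, so λ ≡ 14·5 ≡ 13.
  x = λ² - 8 - 8 = 169 - 16 ≡ 1; y = λ·(8 - 1) - 2 ≡ 13. → (1, 13)
2B = (1, 13).
Finally 3A + 2B:
(16, 6) + (1, 13). λ = (13 - 6)/(1 - 16) ≡ 7/4 mod 19. 4⁻¹ ≡ 5 (mod 19), so λ ≡ 16.
  x = λ² - 16 - 1 = 256 - 17 ≡ 11; y = λ·(16 - 11) - 6 ≡ 17. → (11, 17)

(11, 17)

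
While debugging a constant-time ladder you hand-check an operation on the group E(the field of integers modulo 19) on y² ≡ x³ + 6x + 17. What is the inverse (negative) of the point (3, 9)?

-(3, 9) = (3, -9 mod 19) = (3, 10).

(3, 10)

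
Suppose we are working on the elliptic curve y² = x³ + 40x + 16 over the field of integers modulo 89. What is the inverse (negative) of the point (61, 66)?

(61, 23)

-(61, 66) = (61, -66 mod 89) = (61, 23).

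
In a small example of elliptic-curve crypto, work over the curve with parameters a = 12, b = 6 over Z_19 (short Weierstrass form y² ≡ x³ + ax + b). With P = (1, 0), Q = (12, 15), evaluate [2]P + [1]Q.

(12, 15)

First 2P:
Repeated addition: build up to 2P.
2P: (1, 0) + (1, 0): same x and y₁ ≡ -y₂, so the sum is O.
2P = O.
Finally 2P + Q:
O + (12, 15) = (12, 15) (identity).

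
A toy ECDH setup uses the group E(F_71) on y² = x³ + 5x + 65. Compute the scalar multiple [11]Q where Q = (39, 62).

Repeated addition: build up to 11Q.
2Q: tangent at (39, 62): λ = (3·39² + 5)/(2·62) ≡ 24/53. 53⁻¹ ≡ 67 (mod 71) since 53·67 = 3551 ≡ 1, so λ ≡ 24·67 ≡ 46.
  x = λ² - 39 - 39 = 2116 - 78 ≡ 50; y = λ·(39 - 50) - 62 ≡ 0. → (50, 0)
3Q: (50, 0) + (39, 62). λ = (62 - 0)/(39 - 50) ≡ 62/60 mod 71. 60⁻¹ ≡ 58 (mod 71) since 60·58 = 3480 ≡ 1, so λ ≡ 46.
  x = λ² - 50 - 39 = 2116 - 89 ≡ 39; y = λ·(50 - 39) - 0 ≡ 9. → (39, 9)
4Q: (39, 9) + (39, 62): same x and y₁ ≡ -y₂, so the sum is 𝒪.
5Q: 𝒪 + (39, 62) = (39, 62) (identity).
6Q: tangent at (39, 62): λ = (3·39² + 5)/(2·62) ≡ 24/53. 53⁻¹ ≡ 67 (mod 71), so λ ≡ 24·67 ≡ 46.
  x = λ² - 39 - 39 = 2116 - 78 ≡ 50; y = λ·(39 - 50) - 62 ≡ 0. → (50, 0)
7Q: (50, 0) + (39, 62). λ = (62 - 0)/(39 - 50) ≡ 62/60 mod 71. 60⁻¹ ≡ 58 (mod 71), so λ ≡ 46.
  x = λ² - 50 - 39 = 2116 - 89 ≡ 39; y = λ·(50 - 39) - 0 ≡ 9. → (39, 9)
8Q: (39, 9) + (39, 62): same x and y₁ ≡ -y₂, so the sum is 𝒪.
9Q: 𝒪 + (39, 62) = (39, 62) (identity).
10Q: tangent at (39, 62): λ = (3·39² + 5)/(2·62) ≡ 24/53. 53⁻¹ ≡ 67 (mod 71), so λ ≡ 24·67 ≡ 46.
  x = λ² - 39 - 39 = 2116 - 78 ≡ 50; y = λ·(39 - 50) - 62 ≡ 0. → (50, 0)
11Q: (50, 0) + (39, 62). λ = (62 - 0)/(39 - 50) ≡ 62/60 mod 71. 60⁻¹ ≡ 58 (mod 71) since 60·58 = 3480 ≡ 1, so λ ≡ 46.
  x = λ² - 50 - 39 = 2116 - 89 ≡ 39; y = λ·(50 - 39) - 0 ≡ 9. → (39, 9)

(39, 9)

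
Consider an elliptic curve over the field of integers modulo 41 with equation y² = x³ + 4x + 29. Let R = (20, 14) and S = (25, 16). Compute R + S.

(6, 8)

(20, 14) + (25, 16). λ = (16 - 14)/(25 - 20) ≡ 2/5 mod 41. 5⁻¹ ≡ 33 (mod 41), so λ ≡ 25.
  x = λ² - 20 - 25 = 625 - 45 ≡ 6; y = λ·(20 - 6) - 14 ≡ 8. → (6, 8)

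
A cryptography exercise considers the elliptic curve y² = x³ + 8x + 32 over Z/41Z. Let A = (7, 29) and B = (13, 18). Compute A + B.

(5, 22)

(7, 29) + (13, 18). λ = (18 - 29)/(13 - 7) ≡ 30/6 mod 41. 6⁻¹ ≡ 7 (mod 41), so λ ≡ 5.
  x = λ² - 7 - 13 = 25 - 20 ≡ 5; y = λ·(7 - 5) - 29 ≡ 22. → (5, 22)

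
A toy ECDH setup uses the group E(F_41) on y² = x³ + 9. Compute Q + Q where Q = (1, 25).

(30, 20)

tangent at (1, 25): λ = (3·1² + 0)/(2·25) ≡ 3/9. 9⁻¹ ≡ 32 (mod 41), so λ ≡ 3·32 ≡ 14.
  x = λ² - 1 - 1 = 196 - 2 ≡ 30; y = λ·(1 - 30) - 25 ≡ 20. → (30, 20)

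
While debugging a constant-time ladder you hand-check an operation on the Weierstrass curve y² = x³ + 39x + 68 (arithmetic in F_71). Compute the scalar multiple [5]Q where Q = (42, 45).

(7, 20)

Double-and-add on 5 = (101)₂. Start with Q = (42, 45) for the leading 1-bit.
double: tangent at (42, 45): λ = (3·42² + 39)/(2·45) ≡ 6/19. 19⁻¹ ≡ 15 (mod 71), so λ ≡ 6·15 ≡ 19.
  x = λ² - 42 - 42 = 361 - 84 ≡ 64; y = λ·(42 - 64) - 45 ≡ 34. → (64, 34)
double: tangent at (64, 34): λ = (3·64² + 39)/(2·34) ≡ 44/68. 68⁻¹ ≡ 47 (mod 71), so λ ≡ 44·47 ≡ 9.
  x = λ² - 64 - 64 = 81 - 128 ≡ 24; y = λ·(64 - 24) - 34 ≡ 42. → (24, 42)
add Q: (24, 42) + (42, 45). λ = (45 - 42)/(42 - 24) ≡ 3/18 mod 71. 18⁻¹ ≡ 4 (mod 71), so λ ≡ 12.
  x = λ² - 24 - 42 = 144 - 66 ≡ 7; y = λ·(24 - 7) - 42 ≡ 20. → (7, 20)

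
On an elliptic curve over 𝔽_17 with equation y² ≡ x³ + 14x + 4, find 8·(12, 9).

(15, 6)

Write G = (12, 9).
Repeated addition: build up to 8G.
2G: tangent at (12, 9): λ = (3·12² + 14)/(2·9) ≡ 4/1. 1⁻¹ ≡ 1 (mod 17) since 1·1 = 1 ≡ 1, so λ ≡ 4·1 ≡ 4.
  x = λ² - 12 - 12 = 16 - 24 ≡ 9; y = λ·(12 - 9) - 9 ≡ 3. → (9, 3)
3G: (9, 3) + (12, 9). λ = (9 - 3)/(12 - 9) ≡ 6/3 mod 17. 3⁻¹ ≡ 6 (mod 17), so λ ≡ 2.
  x = λ² - 9 - 12 = 4 - 21 ≡ 0; y = λ·(9 - 0) - 3 ≡ 15. → (0, 15)
4G: (0, 15) + (12, 9). λ = (9 - 15)/(12 - 0) ≡ 11/12 mod 17. 12⁻¹ ≡ 10 (mod 17), so λ ≡ 8.
  x = λ² - 0 - 12 = 64 - 12 ≡ 1; y = λ·(0 - 1) - 15 ≡ 11. → (1, 11)
5G: (1, 11) + (12, 9). λ = (9 - 11)/(12 - 1) ≡ 15/11 mod 17. 11⁻¹ ≡ 14 (mod 17), so λ ≡ 6.
  x = λ² - 1 - 12 = 36 - 13 ≡ 6; y = λ·(1 - 6) - 11 ≡ 10. → (6, 10)
6G: (6, 10) + (12, 9). λ = (9 - 10)/(12 - 6) ≡ 16/6 mod 17. 6⁻¹ ≡ 3 (mod 17), so λ ≡ 14.
  x = λ² - 6 - 12 = 196 - 18 ≡ 8; y = λ·(6 - 8) - 10 ≡ 13. → (8, 13)
7G: (8, 13) + (12, 9). λ = (9 - 13)/(12 - 8) ≡ 13/4 mod 17. 4⁻¹ ≡ 13 (mod 17) since 4·13 = 52 ≡ 1, so λ ≡ 16.
  x = λ² - 8 - 12 = 256 - 20 ≡ 15; y = λ·(8 - 15) - 13 ≡ 11. → (15, 11)
8G: (15, 11) + (12, 9). λ = (9 - 11)/(12 - 15) ≡ 15/14 mod 17. 14⁻¹ ≡ 11 (mod 17) since 14·11 = 154 ≡ 1, so λ ≡ 12.
  x = λ² - 15 - 12 = 144 - 27 ≡ 15; y = λ·(15 - 15) - 11 ≡ 6. → (15, 6)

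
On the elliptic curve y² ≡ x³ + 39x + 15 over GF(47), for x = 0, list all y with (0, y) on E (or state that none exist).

x³ + 39x + 15 = 15 ≡ 15 (mod 47).
15 is a non-residue mod 47; no y exists.

none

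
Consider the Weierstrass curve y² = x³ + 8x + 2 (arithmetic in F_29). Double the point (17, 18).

tangent at (17, 18): λ = (3·17² + 8)/(2·18) ≡ 5/7. 7⁻¹ ≡ 25 (mod 29), so λ ≡ 5·25 ≡ 9.
  x = λ² - 17 - 17 = 81 - 34 ≡ 18; y = λ·(17 - 18) - 18 ≡ 2. → (18, 2)

(18, 2)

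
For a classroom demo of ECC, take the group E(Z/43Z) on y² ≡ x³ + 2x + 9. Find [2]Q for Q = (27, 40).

(42, 36)

tangent at (27, 40): λ = (3·27² + 2)/(2·40) ≡ 39/37. 37⁻¹ ≡ 7 (mod 43), so λ ≡ 39·7 ≡ 15.
  x = λ² - 27 - 27 = 225 - 54 ≡ 42; y = λ·(27 - 42) - 40 ≡ 36. → (42, 36)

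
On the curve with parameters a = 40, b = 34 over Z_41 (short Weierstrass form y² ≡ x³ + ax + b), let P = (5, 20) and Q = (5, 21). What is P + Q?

O

The two points share x = 5 and their y-coordinates satisfy 20 + 21 ≡ 0 (mod 41), so they are inverses. Their sum is the point at infinity.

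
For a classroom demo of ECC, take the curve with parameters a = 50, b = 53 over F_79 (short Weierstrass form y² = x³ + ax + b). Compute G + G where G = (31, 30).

(28, 10)

tangent at (31, 30): λ = (3·31² + 50)/(2·30) ≡ 10/60. 60⁻¹ ≡ 54 (mod 79), so λ ≡ 10·54 ≡ 66.
  x = λ² - 31 - 31 = 4356 - 62 ≡ 28; y = λ·(31 - 28) - 30 ≡ 10. → (28, 10)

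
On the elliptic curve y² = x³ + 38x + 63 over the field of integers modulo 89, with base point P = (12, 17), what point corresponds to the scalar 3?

(46, 1)

Repeated addition: build up to 3P.
2P: tangent at (12, 17): λ = (3·12² + 38)/(2·17) ≡ 25/34. 34⁻¹ ≡ 55 (mod 89) since 34·55 = 1870 ≡ 1, so λ ≡ 25·55 ≡ 40.
  x = λ² - 12 - 12 = 1600 - 24 ≡ 63; y = λ·(12 - 63) - 17 ≡ 79. → (63, 79)
3P: (63, 79) + (12, 17). λ = (17 - 79)/(12 - 63) ≡ 27/38 mod 89. 38⁻¹ ≡ 82 (mod 89), so λ ≡ 78.
  x = λ² - 63 - 12 = 6084 - 75 ≡ 46; y = λ·(63 - 46) - 79 ≡ 1. → (46, 1)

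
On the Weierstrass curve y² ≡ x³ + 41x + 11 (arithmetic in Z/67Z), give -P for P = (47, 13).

-(47, 13) = (47, -13 mod 67) = (47, 54).

(47, 54)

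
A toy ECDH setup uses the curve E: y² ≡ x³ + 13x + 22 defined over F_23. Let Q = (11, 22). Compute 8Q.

(22, 10)

Double-and-add on 8 = (1000)₂. Start with Q = (11, 22) for the leading 1-bit.
double: tangent at (11, 22): λ = (3·11² + 13)/(2·22) ≡ 8/21. 21⁻¹ ≡ 11 (mod 23), so λ ≡ 8·11 ≡ 19.
  x = λ² - 11 - 11 = 361 - 22 ≡ 17; y = λ·(11 - 17) - 22 ≡ 2. → (17, 2)
double: tangent at (17, 2): λ = (3·17² + 13)/(2·2) ≡ 6/4. 4⁻¹ ≡ 6 (mod 23), so λ ≡ 6·6 ≡ 13.
  x = λ² - 17 - 17 = 169 - 34 ≡ 20; y = λ·(17 - 20) - 2 ≡ 5. → (20, 5)
double: tangent at (20, 5): λ = (3·20² + 13)/(2·5) ≡ 17/10. 10⁻¹ ≡ 7 (mod 23), so λ ≡ 17·7 ≡ 4.
  x = λ² - 20 - 20 = 16 - 40 ≡ 22; y = λ·(20 - 22) - 5 ≡ 10. → (22, 10)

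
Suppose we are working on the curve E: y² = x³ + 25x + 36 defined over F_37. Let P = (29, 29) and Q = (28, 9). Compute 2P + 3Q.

(36, 11)

First 2P:
Repeated addition: build up to 2P.
2P: tangent at (29, 29): λ = (3·29² + 25)/(2·29) ≡ 32/21. 21⁻¹ ≡ 30 (mod 37) since 21·30 = 630 ≡ 1, so λ ≡ 32·30 ≡ 35.
  x = λ² - 29 - 29 = 1225 - 58 ≡ 20; y = λ·(29 - 20) - 29 ≡ 27. → (20, 27)
2P = (20, 27).
Next 3Q:
Repeated addition: build up to 3Q.
2Q: tangent at (28, 9): λ = (3·28² + 25)/(2·9) ≡ 9/18. 18⁻¹ ≡ 35 (mod 37) since 18·35 = 630 ≡ 1, so λ ≡ 9·35 ≡ 19.
  x = λ² - 28 - 28 = 361 - 56 ≡ 9; y = λ·(28 - 9) - 9 ≡ 19. → (9, 19)
3Q: (9, 19) + (28, 9). λ = (9 - 19)/(28 - 9) ≡ 27/19 mod 37. 19⁻¹ ≡ 2 (mod 37), so λ ≡ 17.
  x = λ² - 9 - 28 = 289 - 37 ≡ 30; y = λ·(9 - 30) - 19 ≡ 31. → (30, 31)
3Q = (30, 31).
Finally 2P + 3Q:
(20, 27) + (30, 31). λ = (31 - 27)/(30 - 20) ≡ 4/10 mod 37. 10⁻¹ ≡ 26 (mod 37), so λ ≡ 30.
  x = λ² - 20 - 30 = 900 - 50 ≡ 36; y = λ·(20 - 36) - 27 ≡ 11. → (36, 11)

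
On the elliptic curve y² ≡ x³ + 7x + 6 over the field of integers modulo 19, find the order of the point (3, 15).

6

2P: tangent at (3, 15): λ = (3·3² + 7)/(2·15) ≡ 15/11. 11⁻¹ ≡ 7 (mod 19) since 11·7 = 77 ≡ 1, so λ ≡ 15·7 ≡ 10.
  x = λ² - 3 - 3 = 100 - 6 ≡ 18; y = λ·(3 - 18) - 15 ≡ 6. → (18, 6)
3P: (18, 6) + (3, 15). λ = (15 - 6)/(3 - 18) ≡ 9/4 mod 19. 4⁻¹ ≡ 5 (mod 19), so λ ≡ 7.
  x = λ² - 18 - 3 = 49 - 21 ≡ 9; y = λ·(18 - 9) - 6 ≡ 0. → (9, 0)
4P: (9, 0) + (3, 15). λ = (15 - 0)/(3 - 9) ≡ 15/13 mod 19. 13⁻¹ ≡ 3 (mod 19) since 13·3 = 39 ≡ 1, so λ ≡ 7.
  x = λ² - 9 - 3 = 49 - 12 ≡ 18; y = λ·(9 - 18) - 0 ≡ 13. → (18, 13)
5P: (18, 13) + (3, 15). λ = (15 - 13)/(3 - 18) ≡ 2/4 mod 19. 4⁻¹ ≡ 5 (mod 19), so λ ≡ 10.
  x = λ² - 18 - 3 = 100 - 21 ≡ 3; y = λ·(18 - 3) - 13 ≡ 4. → (3, 4)
6P: (3, 4) + (3, 15): same x and y₁ ≡ -y₂, so the sum is O.
6P = O, so the order is 6.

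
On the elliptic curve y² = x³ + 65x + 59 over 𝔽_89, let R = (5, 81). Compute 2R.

tangent at (5, 81): λ = (3·5² + 65)/(2·81) ≡ 51/73. 73⁻¹ ≡ 50 (mod 89), so λ ≡ 51·50 ≡ 58.
  x = λ² - 5 - 5 = 3364 - 10 ≡ 61; y = λ·(5 - 61) - 81 ≡ 53. → (61, 53)

(61, 53)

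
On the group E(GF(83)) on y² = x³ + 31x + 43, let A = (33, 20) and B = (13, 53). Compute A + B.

(64, 27)

(33, 20) + (13, 53). λ = (53 - 20)/(13 - 33) ≡ 33/63 mod 83. 63⁻¹ ≡ 29 (mod 83), so λ ≡ 44.
  x = λ² - 33 - 13 = 1936 - 46 ≡ 64; y = λ·(33 - 64) - 20 ≡ 27. → (64, 27)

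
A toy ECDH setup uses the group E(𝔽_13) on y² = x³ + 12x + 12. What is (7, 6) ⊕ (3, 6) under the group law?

(3, 7)

(7, 6) + (3, 6). λ = (6 - 6)/(3 - 7) ≡ 0/9 mod 13. 9⁻¹ ≡ 3 (mod 13), so λ ≡ 0.
  x = λ² - 7 - 3 = 0 - 10 ≡ 3; y = λ·(7 - 3) - 6 ≡ 7. → (3, 7)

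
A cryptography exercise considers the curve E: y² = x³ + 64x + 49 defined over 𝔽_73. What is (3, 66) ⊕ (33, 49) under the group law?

(46, 63)

(3, 66) + (33, 49). λ = (49 - 66)/(33 - 3) ≡ 56/30 mod 73. 30⁻¹ ≡ 56 (mod 73), so λ ≡ 70.
  x = λ² - 3 - 33 = 4900 - 36 ≡ 46; y = λ·(3 - 46) - 66 ≡ 63. → (46, 63)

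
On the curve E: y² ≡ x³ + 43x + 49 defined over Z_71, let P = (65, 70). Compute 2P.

(50, 40)

tangent at (65, 70): λ = (3·65² + 43)/(2·70) ≡ 9/69. 69⁻¹ ≡ 35 (mod 71), so λ ≡ 9·35 ≡ 31.
  x = λ² - 65 - 65 = 961 - 130 ≡ 50; y = λ·(65 - 50) - 70 ≡ 40. → (50, 40)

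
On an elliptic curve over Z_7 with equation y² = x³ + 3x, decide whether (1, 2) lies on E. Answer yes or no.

y² = 2² ≡ 4; x³ + 3x + 0 = 4 ≡ 4 (mod 7). 4 = 4.

yes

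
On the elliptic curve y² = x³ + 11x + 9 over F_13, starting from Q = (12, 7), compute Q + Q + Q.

Repeated addition: build up to 3Q.
2Q: tangent at (12, 7): λ = (3·12² + 11)/(2·7) ≡ 1/1. 1⁻¹ ≡ 1 (mod 13) since 1·1 = 1 ≡ 1, so λ ≡ 1·1 ≡ 1.
  x = λ² - 12 - 12 = 1 - 24 ≡ 3; y = λ·(12 - 3) - 7 ≡ 2. → (3, 2)
3Q: (3, 2) + (12, 7). λ = (7 - 2)/(12 - 3) ≡ 5/9 mod 13. 9⁻¹ ≡ 3 (mod 13), so λ ≡ 2.
  x = λ² - 3 - 12 = 4 - 15 ≡ 2; y = λ·(3 - 2) - 2 ≡ 0. → (2, 0)

(2, 0)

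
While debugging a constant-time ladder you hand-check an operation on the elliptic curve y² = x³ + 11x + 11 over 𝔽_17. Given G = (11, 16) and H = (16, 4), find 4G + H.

First 4G:
Repeated addition: build up to 4G.
2G: tangent at (11, 16): λ = (3·11² + 11)/(2·16) ≡ 0/15. 15⁻¹ ≡ 8 (mod 17) since 15·8 = 120 ≡ 1, so λ ≡ 0·8 ≡ 0.
  x = λ² - 11 - 11 = 0 - 22 ≡ 12; y = λ·(11 - 12) - 16 ≡ 1. → (12, 1)
3G: (12, 1) + (11, 16). λ = (16 - 1)/(11 - 12) ≡ 15/16 mod 17. 16⁻¹ ≡ 16 (mod 17), so λ ≡ 2.
  x = λ² - 12 - 11 = 4 - 23 ≡ 15; y = λ·(12 - 15) - 1 ≡ 10. → (15, 10)
4G: (15, 10) + (11, 16). λ = (16 - 10)/(11 - 15) ≡ 6/13 mod 17. 13⁻¹ ≡ 4 (mod 17) since 13·4 = 52 ≡ 1, so λ ≡ 7.
  x = λ² - 15 - 11 = 49 - 26 ≡ 6; y = λ·(15 - 6) - 10 ≡ 2. → (6, 2)
4G = (6, 2).
Finally 4G + H:
(6, 2) + (16, 4). λ = (4 - 2)/(16 - 6) ≡ 2/10 mod 17. 10⁻¹ ≡ 12 (mod 17), so λ ≡ 7.
  x = λ² - 6 - 16 = 49 - 22 ≡ 10; y = λ·(6 - 10) - 2 ≡ 4. → (10, 4)

(10, 4)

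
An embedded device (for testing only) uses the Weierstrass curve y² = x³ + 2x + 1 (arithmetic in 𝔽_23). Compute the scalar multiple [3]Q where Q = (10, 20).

(17, 7)

Repeated addition: build up to 3Q.
2Q: tangent at (10, 20): λ = (3·10² + 2)/(2·20) ≡ 3/17. 17⁻¹ ≡ 19 (mod 23), so λ ≡ 3·19 ≡ 11.
  x = λ² - 10 - 10 = 121 - 20 ≡ 9; y = λ·(10 - 9) - 20 ≡ 14. → (9, 14)
3Q: (9, 14) + (10, 20). λ = (20 - 14)/(10 - 9) ≡ 6/1 mod 23. 1⁻¹ ≡ 1 (mod 23), so λ ≡ 6.
  x = λ² - 9 - 10 = 36 - 19 ≡ 17; y = λ·(9 - 17) - 14 ≡ 7. → (17, 7)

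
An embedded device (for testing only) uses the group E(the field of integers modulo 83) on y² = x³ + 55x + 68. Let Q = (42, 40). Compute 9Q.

(71, 2)

Double-and-add on 9 = (1001)₂. Start with Q = (42, 40) for the leading 1-bit.
double: tangent at (42, 40): λ = (3·42² + 55)/(2·40) ≡ 35/80. 80⁻¹ ≡ 55 (mod 83), so λ ≡ 35·55 ≡ 16.
  x = λ² - 42 - 42 = 256 - 84 ≡ 6; y = λ·(42 - 6) - 40 ≡ 38. → (6, 38)
double: tangent at (6, 38): λ = (3·6² + 55)/(2·38) ≡ 80/76. 76⁻¹ ≡ 71 (mod 83), so λ ≡ 80·71 ≡ 36.
  x = λ² - 6 - 6 = 1296 - 12 ≡ 39; y = λ·(6 - 39) - 38 ≡ 19. → (39, 19)
double: tangent at (39, 19): λ = (3·39² + 55)/(2·19) ≡ 53/38. 38⁻¹ ≡ 59 (mod 83) since 38·59 = 2242 ≡ 1, so λ ≡ 53·59 ≡ 56.
  x = λ² - 39 - 39 = 3136 - 78 ≡ 70; y = λ·(39 - 70) - 19 ≡ 71. → (70, 71)
add Q: (70, 71) + (42, 40). λ = (40 - 71)/(42 - 70) ≡ 52/55 mod 83. 55⁻¹ ≡ 80 (mod 83) since 55·80 = 4400 ≡ 1, so λ ≡ 10.
  x = λ² - 70 - 42 = 100 - 112 ≡ 71; y = λ·(70 - 71) - 71 ≡ 2. → (71, 2)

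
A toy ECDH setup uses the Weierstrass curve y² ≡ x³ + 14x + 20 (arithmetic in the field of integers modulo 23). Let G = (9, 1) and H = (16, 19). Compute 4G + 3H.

First 4G:
Double-and-add on 4 = (100)₂. Start with G = (9, 1) for the leading 1-bit.
double: tangent at (9, 1): λ = (3·9² + 14)/(2·1) ≡ 4/2. 2⁻¹ ≡ 12 (mod 23) since 2·12 = 24 ≡ 1, so λ ≡ 4·12 ≡ 2.
  x = λ² - 9 - 9 = 4 - 18 ≡ 9; y = λ·(9 - 9) - 1 ≡ 22. → (9, 22)
double: tangent at (9, 22): λ = (3·9² + 14)/(2·22) ≡ 4/21. 21⁻¹ ≡ 11 (mod 23) since 21·11 = 231 ≡ 1, so λ ≡ 4·11 ≡ 21.
  x = λ² - 9 - 9 = 441 - 18 ≡ 9; y = λ·(9 - 9) - 22 ≡ 1. → (9, 1)
4G = (9, 1).
Next 3H:
Repeated addition: build up to 3H.
2H: tangent at (16, 19): λ = (3·16² + 14)/(2·19) ≡ 0/15. 15⁻¹ ≡ 20 (mod 23) since 15·20 = 300 ≡ 1, so λ ≡ 0·20 ≡ 0.
  x = λ² - 16 - 16 = 0 - 32 ≡ 14; y = λ·(16 - 14) - 19 ≡ 4. → (14, 4)
3H: (14, 4) + (16, 19). λ = (19 - 4)/(16 - 14) ≡ 15/2 mod 23. 2⁻¹ ≡ 12 (mod 23), so λ ≡ 19.
  x = λ² - 14 - 16 = 361 - 30 ≡ 9; y = λ·(14 - 9) - 4 ≡ 22. → (9, 22)
3H = (9, 22).
Finally 4G + 3H:
(9, 1) + (9, 22): same x and y₁ ≡ -y₂, so the sum is 𝒪.

O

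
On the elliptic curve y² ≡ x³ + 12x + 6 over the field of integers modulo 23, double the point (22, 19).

tangent at (22, 19): λ = (3·22² + 12)/(2·19) ≡ 15/15. 15⁻¹ ≡ 20 (mod 23), so λ ≡ 15·20 ≡ 1.
  x = λ² - 22 - 22 = 1 - 44 ≡ 3; y = λ·(22 - 3) - 19 ≡ 0. → (3, 0)

(3, 0)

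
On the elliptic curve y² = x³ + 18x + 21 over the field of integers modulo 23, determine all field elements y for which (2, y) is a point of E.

x³ + 18x + 21 = 65 ≡ 19 (mod 23).
19 is a non-residue mod 23; no y exists.

none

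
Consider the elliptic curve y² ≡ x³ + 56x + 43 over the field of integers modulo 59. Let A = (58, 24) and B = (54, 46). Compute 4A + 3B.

First 4A:
Repeated addition: build up to 4A.
2A: tangent at (58, 24): λ = (3·58² + 56)/(2·24) ≡ 0/48. 48⁻¹ ≡ 16 (mod 59) since 48·16 = 768 ≡ 1, so λ ≡ 0·16 ≡ 0.
  x = λ² - 58 - 58 = 0 - 116 ≡ 2; y = λ·(58 - 2) - 24 ≡ 35. → (2, 35)
3A: (2, 35) + (58, 24). λ = (24 - 35)/(58 - 2) ≡ 48/56 mod 59. 56⁻¹ ≡ 39 (mod 59), so λ ≡ 43.
  x = λ² - 2 - 58 = 1849 - 60 ≡ 19; y = λ·(2 - 19) - 35 ≡ 1. → (19, 1)
4A: (19, 1) + (58, 24). λ = (24 - 1)/(58 - 19) ≡ 23/39 mod 59. 39⁻¹ ≡ 56 (mod 59) since 39·56 = 2184 ≡ 1, so λ ≡ 49.
  x = λ² - 19 - 58 = 2401 - 77 ≡ 23; y = λ·(19 - 23) - 1 ≡ 39. → (23, 39)
4A = (23, 39).
Next 3B:
Repeated addition: build up to 3B.
2B: tangent at (54, 46): λ = (3·54² + 56)/(2·46) ≡ 13/33. 33⁻¹ ≡ 34 (mod 59) since 33·34 = 1122 ≡ 1, so λ ≡ 13·34 ≡ 29.
  x = λ² - 54 - 54 = 841 - 108 ≡ 25; y = λ·(54 - 25) - 46 ≡ 28. → (25, 28)
3B: (25, 28) + (54, 46). λ = (46 - 28)/(54 - 25) ≡ 18/29 mod 59. 29⁻¹ ≡ 57 (mod 59), so λ ≡ 23.
  x = λ² - 25 - 54 = 529 - 79 ≡ 37; y = λ·(25 - 37) - 28 ≡ 50. → (37, 50)
3B = (37, 50).
Finally 4A + 3B:
(23, 39) + (37, 50). λ = (50 - 39)/(37 - 23) ≡ 11/14 mod 59. 14⁻¹ ≡ 38 (mod 59), so λ ≡ 5.
  x = λ² - 23 - 37 = 25 - 60 ≡ 24; y = λ·(23 - 24) - 39 ≡ 15. → (24, 15)

(24, 15)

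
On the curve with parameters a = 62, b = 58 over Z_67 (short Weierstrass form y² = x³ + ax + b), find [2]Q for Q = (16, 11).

tangent at (16, 11): λ = (3·16² + 62)/(2·11) ≡ 26/22. 22⁻¹ ≡ 64 (mod 67), so λ ≡ 26·64 ≡ 56.
  x = λ² - 16 - 16 = 3136 - 32 ≡ 22; y = λ·(16 - 22) - 11 ≡ 55. → (22, 55)

(22, 55)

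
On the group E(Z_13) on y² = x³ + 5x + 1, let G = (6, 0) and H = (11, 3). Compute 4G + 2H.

First 4G:
Double-and-add on 4 = (100)₂. Start with G = (6, 0) for the leading 1-bit.
double: (6, 0) + (6, 0): same x and y₁ ≡ -y₂, so the sum is O.
double: O + O = O (identity).
4G = O.
Next 2H:
Repeated addition: build up to 2H.
2H: tangent at (11, 3): λ = (3·11² + 5)/(2·3) ≡ 4/6. 6⁻¹ ≡ 11 (mod 13), so λ ≡ 4·11 ≡ 5.
  x = λ² - 11 - 11 = 25 - 22 ≡ 3; y = λ·(11 - 3) - 3 ≡ 11. → (3, 11)
2H = (3, 11).
Finally 4G + 2H:
O + (3, 11) = (3, 11) (identity).

(3, 11)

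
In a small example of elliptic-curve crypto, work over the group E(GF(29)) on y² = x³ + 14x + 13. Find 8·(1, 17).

Write Q = (1, 17).
Repeated addition: build up to 8Q.
2Q: tangent at (1, 17): λ = (3·1² + 14)/(2·17) ≡ 17/5. 5⁻¹ ≡ 6 (mod 29) since 5·6 = 30 ≡ 1, so λ ≡ 17·6 ≡ 15.
  x = λ² - 1 - 1 = 225 - 2 ≡ 20; y = λ·(1 - 20) - 17 ≡ 17. → (20, 17)
3Q: (20, 17) + (1, 17). λ = (17 - 17)/(1 - 20) ≡ 0/10 mod 29. 10⁻¹ ≡ 3 (mod 29), so λ ≡ 0.
  x = λ² - 20 - 1 = 0 - 21 ≡ 8; y = λ·(20 - 8) - 17 ≡ 12. → (8, 12)
4Q: (8, 12) + (1, 17). λ = (17 - 12)/(1 - 8) ≡ 5/22 mod 29. 22⁻¹ ≡ 4 (mod 29), so λ ≡ 20.
  x = λ² - 8 - 1 = 400 - 9 ≡ 14; y = λ·(8 - 14) - 12 ≡ 13. → (14, 13)
5Q: (14, 13) + (1, 17). λ = (17 - 13)/(1 - 14) ≡ 4/16 mod 29. 16⁻¹ ≡ 20 (mod 29) since 16·20 = 320 ≡ 1, so λ ≡ 22.
  x = λ² - 14 - 1 = 484 - 15 ≡ 5; y = λ·(14 - 5) - 13 ≡ 11. → (5, 11)
6Q: (5, 11) + (1, 17). λ = (17 - 11)/(1 - 5) ≡ 6/25 mod 29. 25⁻¹ ≡ 7 (mod 29) since 25·7 = 175 ≡ 1, so λ ≡ 13.
  x = λ² - 5 - 1 = 169 - 6 ≡ 18; y = λ·(5 - 18) - 11 ≡ 23. → (18, 23)
7Q: (18, 23) + (1, 17). λ = (17 - 23)/(1 - 18) ≡ 23/12 mod 29. 12⁻¹ ≡ 17 (mod 29) since 12·17 = 204 ≡ 1, so λ ≡ 14.
  x = λ² - 18 - 1 = 196 - 19 ≡ 3; y = λ·(18 - 3) - 23 ≡ 13. → (3, 13)
8Q: (3, 13) + (1, 17). λ = (17 - 13)/(1 - 3) ≡ 4/27 mod 29. 27⁻¹ ≡ 14 (mod 29), so λ ≡ 27.
  x = λ² - 3 - 1 = 729 - 4 ≡ 0; y = λ·(3 - 0) - 13 ≡ 10. → (0, 10)

(0, 10)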